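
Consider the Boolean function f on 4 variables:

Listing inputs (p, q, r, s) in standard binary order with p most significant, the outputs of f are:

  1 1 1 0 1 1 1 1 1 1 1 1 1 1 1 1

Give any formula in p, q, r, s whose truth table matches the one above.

f(p, q, r, s) = ~(((~p & ~q) & r) & s)

Only row (0,0,1,1) gives 0. So f is 1 everywhere except there — the complement of the minterm ¬p·¬q·r·s.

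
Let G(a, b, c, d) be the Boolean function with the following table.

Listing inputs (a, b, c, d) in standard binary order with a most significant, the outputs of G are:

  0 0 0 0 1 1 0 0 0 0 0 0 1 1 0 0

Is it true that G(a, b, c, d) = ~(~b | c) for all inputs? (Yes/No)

Yes

Evaluate ~(~b | c) on each row and compare to G:
  a=0, b=0, c=0, d=0: formula gives 0, G = 0 ✓
  a=0, b=0, c=0, d=1: formula gives 0, G = 0 ✓
  a=0, b=0, c=1, d=0: formula gives 0, G = 0 ✓
  a=0, b=0, c=1, d=1: formula gives 0, G = 0 ✓
  … (the remaining 12 rows also agree.)
No disagreement on any input; they are logically equivalent.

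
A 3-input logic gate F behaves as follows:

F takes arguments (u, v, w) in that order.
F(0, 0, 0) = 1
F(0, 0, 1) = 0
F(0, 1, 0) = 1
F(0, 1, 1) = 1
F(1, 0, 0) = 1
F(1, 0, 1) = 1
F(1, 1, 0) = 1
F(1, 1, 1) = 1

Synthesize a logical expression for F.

F is 0 on exactly one input, (0,0,1), whose minterm is ¬u·¬v·w. So F is the negation of that single conjunction.

F(u, v, w) = ((u' · v') · w)'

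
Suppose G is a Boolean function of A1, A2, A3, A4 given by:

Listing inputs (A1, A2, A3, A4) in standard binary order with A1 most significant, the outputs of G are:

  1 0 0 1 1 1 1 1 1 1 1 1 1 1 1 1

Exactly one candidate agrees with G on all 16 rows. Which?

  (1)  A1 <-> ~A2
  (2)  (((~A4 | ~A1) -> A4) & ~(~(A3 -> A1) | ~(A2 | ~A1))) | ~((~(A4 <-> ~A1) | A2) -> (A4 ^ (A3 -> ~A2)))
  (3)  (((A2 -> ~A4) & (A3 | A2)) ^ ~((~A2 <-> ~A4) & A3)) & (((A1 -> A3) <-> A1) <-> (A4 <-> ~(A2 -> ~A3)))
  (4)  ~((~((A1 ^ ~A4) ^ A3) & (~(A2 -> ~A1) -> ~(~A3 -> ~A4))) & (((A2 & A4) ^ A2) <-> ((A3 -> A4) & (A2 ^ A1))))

(1): at (0,0,0,0) it gives 0, but G = 1 — eliminated.
(2): at (0,0,0,0) it gives 0, but G = 1 — eliminated.
(3): at (0,0,0,0) it gives 0, but G = 1 — eliminated.
Only (4) survives; checking it on all 16 rows confirms it matches G.

4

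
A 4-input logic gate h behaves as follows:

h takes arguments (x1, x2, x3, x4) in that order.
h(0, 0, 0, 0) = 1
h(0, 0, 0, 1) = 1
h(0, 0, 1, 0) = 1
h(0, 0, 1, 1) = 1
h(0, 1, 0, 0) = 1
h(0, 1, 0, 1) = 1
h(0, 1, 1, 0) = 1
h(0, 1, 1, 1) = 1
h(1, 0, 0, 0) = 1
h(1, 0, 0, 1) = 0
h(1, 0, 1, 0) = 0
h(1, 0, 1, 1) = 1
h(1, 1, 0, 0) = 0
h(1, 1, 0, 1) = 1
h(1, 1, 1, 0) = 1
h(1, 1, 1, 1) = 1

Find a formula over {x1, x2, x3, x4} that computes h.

h is 0 on only 3 rows — (1,0,0,1), (1,0,1,0), (1,1,0,0). Writing each as a minterm (x1·¬x2·¬x3·x4, x1·¬x2·x3·¬x4, x1·x2·¬x3·¬x4) and OR-ing them characterizes exactly where h=0, so h is the negation of that disjunction.

h(x1, x2, x3, x4) = (((((x1 · x2') · x3') · x4) + (((x1 · x2') · x3) · x4')) + (((x1 · x2) · x3') · x4'))'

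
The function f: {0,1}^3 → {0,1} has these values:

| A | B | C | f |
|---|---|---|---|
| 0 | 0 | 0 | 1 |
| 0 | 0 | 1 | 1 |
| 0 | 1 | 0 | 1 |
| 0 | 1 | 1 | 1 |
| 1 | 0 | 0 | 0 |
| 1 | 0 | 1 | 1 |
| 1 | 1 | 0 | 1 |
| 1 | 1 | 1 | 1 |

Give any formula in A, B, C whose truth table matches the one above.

f is 0 on exactly one input, (1,0,0), whose minterm is A·¬B·¬C. So f is the negation of that single conjunction.

f(A, B, C) = ((A · B') · C')'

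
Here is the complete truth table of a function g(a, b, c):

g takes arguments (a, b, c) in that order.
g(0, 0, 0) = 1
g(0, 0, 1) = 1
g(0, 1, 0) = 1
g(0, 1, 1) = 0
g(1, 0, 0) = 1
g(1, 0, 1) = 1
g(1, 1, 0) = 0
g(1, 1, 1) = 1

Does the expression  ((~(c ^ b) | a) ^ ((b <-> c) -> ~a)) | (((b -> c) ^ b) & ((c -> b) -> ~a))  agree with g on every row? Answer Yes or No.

Evaluate ((~(c ^ b) | a) ^ ((b <-> c) -> ~a)) | (((b -> c) ^ b) & ((c -> b) -> ~a)) on each row and compare to g:
  a=0, b=0, c=0: formula gives 1, g = 1 ✓
  a=0, b=0, c=1: formula gives 1, g = 1 ✓
  a=0, b=1, c=0: formula gives 1, g = 1 ✓
  a=0, b=1, c=1: formula gives 0, g = 0 ✓
  a=1, b=0, c=0: formula gives 1, g = 1 ✓
  … (the remaining 3 rows also agree.)
No disagreement on any input; they are logically equivalent.

Yes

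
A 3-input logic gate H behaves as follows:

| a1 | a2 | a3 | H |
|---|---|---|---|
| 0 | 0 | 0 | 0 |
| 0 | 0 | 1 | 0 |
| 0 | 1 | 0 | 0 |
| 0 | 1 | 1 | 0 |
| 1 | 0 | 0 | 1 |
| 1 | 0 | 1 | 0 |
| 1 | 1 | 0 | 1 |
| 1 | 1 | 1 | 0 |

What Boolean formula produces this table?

The 1-rows are (1,0,0), (1,1,0). Each contributes one minterm — a1·¬a2·¬a3; a1·a2·¬a3 — and their disjunction is a sum-of-products form of H.

H(a1, a2, a3) = ((a1 · a2') · a3') + ((a1 · a2) · a3')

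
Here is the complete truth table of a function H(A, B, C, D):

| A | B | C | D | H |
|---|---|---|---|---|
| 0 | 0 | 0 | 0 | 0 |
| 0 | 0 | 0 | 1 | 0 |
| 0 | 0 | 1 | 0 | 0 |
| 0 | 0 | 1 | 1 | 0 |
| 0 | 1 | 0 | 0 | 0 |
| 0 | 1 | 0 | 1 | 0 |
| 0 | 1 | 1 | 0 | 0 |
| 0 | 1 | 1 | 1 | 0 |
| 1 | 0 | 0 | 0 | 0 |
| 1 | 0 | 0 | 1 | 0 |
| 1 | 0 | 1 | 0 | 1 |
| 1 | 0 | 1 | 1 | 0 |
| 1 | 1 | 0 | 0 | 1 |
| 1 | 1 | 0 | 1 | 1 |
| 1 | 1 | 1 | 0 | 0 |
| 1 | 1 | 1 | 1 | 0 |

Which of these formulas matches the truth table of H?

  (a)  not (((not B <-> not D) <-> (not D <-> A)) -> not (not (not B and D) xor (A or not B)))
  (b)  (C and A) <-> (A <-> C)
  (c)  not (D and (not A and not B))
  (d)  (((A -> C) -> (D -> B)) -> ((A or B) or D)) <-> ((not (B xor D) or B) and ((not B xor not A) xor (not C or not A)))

d

(a): at (0,1,0,0) it gives 1, but H = 0 — eliminated.
(b): at (0,0,1,0) it gives 1, but H = 0 — eliminated.
(c): at (0,0,0,0) it gives 1, but H = 0 — eliminated.
(d) is the remaining candidate, and it agrees with H on all 16 inputs.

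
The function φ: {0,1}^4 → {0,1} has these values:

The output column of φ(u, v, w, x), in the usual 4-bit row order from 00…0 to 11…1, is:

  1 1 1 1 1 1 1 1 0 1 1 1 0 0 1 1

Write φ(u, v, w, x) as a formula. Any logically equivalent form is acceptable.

φ(u, v, w, x) = ~(((((u & ~v) & ~w) & ~x) | (((u & v) & ~w) & ~x)) | (((u & v) & ~w) & x))

The 0-rows are (1,0,0,0), (1,1,0,0), (1,1,0,1). Take each as a conjunction (u·¬v·¬w·¬x, u·v·¬w·¬x, u·v·¬w·x), form their disjunction, and complement — that gives a formula that is 1 everywhere φ is.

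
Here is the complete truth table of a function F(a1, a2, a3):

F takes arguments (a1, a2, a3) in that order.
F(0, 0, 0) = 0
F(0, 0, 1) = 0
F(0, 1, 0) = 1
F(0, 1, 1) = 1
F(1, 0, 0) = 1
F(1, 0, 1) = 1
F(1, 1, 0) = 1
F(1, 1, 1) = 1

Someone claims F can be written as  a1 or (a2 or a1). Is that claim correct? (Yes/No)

Yes

Evaluate a1 or (a2 or a1) on each row and compare to F:
  a1=0, a2=0, a3=0: formula gives 0, F = 0 ✓
  a1=0, a2=0, a3=1: formula gives 0, F = 0 ✓
  a1=0, a2=1, a3=0: formula gives 1, F = 1 ✓
  a1=0, a2=1, a3=1: formula gives 1, F = 1 ✓
  a1=1, a2=0, a3=0: formula gives 1, F = 1 ✓
  … (the remaining 3 rows also agree.)
Every row agrees, so the formula is equivalent.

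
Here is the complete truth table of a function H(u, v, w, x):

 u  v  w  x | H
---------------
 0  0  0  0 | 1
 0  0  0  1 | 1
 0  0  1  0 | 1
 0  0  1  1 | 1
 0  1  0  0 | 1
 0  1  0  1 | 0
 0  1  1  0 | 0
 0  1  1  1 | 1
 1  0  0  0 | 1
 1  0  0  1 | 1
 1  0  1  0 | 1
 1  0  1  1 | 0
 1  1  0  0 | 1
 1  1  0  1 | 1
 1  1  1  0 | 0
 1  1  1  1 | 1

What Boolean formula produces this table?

H(u, v, w, x) = not ((((((not u and v) and not w) and x) or (((not u and v) and w) and not x)) or (((u and not v) and w) and x)) or (((u and v) and w) and not x))

H is 0 on only 4 rows — (0,1,0,1), (0,1,1,0), (1,0,1,1), (1,1,1,0). Writing each as a minterm (¬u·v·¬w·x, ¬u·v·w·¬x, u·¬v·w·x, u·v·w·¬x) and OR-ing them characterizes exactly where H=0, so H is the negation of that disjunction.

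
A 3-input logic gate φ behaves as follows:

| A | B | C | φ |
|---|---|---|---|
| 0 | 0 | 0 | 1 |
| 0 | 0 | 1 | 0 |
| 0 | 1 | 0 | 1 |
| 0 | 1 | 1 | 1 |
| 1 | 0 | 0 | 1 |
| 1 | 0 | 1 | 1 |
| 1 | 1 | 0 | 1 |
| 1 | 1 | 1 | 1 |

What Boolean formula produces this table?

φ(A, B, C) = ¬((¬A ∧ ¬B) ∧ C)

Only row (0,0,1) gives 0. So φ is 1 everywhere except there — the complement of the minterm ¬A·¬B·C.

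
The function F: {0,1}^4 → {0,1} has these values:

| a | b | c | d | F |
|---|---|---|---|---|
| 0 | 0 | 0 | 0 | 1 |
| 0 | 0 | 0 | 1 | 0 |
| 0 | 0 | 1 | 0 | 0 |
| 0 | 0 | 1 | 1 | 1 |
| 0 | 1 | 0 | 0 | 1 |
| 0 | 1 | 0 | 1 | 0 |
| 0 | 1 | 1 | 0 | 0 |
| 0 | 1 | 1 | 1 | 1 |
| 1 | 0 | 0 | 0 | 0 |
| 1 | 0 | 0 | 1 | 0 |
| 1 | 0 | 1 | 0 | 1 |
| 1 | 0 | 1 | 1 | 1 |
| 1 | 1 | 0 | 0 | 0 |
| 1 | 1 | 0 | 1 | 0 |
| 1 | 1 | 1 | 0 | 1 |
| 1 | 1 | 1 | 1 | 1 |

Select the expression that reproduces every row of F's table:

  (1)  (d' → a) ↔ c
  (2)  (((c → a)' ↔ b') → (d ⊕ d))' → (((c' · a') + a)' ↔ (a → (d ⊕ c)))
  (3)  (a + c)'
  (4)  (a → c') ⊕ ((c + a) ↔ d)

1

(2): at (0,0,0,1) it gives 1, but F = 0 — eliminated.
(3): at (0,0,0,1) it gives 1, but F = 0 — eliminated.
(4): at (0,0,0,0) it gives 0, but F = 1 — eliminated.
That leaves (1). Evaluating it on every row reproduces the table of F exactly.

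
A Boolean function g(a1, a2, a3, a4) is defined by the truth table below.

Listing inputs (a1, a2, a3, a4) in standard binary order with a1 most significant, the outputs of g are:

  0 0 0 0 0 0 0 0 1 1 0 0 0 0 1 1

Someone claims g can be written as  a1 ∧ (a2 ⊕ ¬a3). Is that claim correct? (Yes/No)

Yes

Test each input against both g and the formula:
  a1=0, a2=0, a3=0, a4=0: formula gives 0, g = 0 ✓
  a1=0, a2=0, a3=0, a4=1: formula gives 0, g = 0 ✓
  a1=0, a2=0, a3=1, a4=0: formula gives 0, g = 0 ✓
  a1=0, a2=0, a3=1, a4=1: formula gives 0, g = 0 ✓
  …and likewise for the remaining 12 rows.
No disagreement on any input; they are logically equivalent.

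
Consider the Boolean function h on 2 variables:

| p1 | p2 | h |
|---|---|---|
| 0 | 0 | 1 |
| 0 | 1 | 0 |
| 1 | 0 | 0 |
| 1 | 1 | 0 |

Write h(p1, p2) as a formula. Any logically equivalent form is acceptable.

h(p1, p2) = not (p1 or p2)

The output is 1 only when every input is 0 — NOR of all inputs.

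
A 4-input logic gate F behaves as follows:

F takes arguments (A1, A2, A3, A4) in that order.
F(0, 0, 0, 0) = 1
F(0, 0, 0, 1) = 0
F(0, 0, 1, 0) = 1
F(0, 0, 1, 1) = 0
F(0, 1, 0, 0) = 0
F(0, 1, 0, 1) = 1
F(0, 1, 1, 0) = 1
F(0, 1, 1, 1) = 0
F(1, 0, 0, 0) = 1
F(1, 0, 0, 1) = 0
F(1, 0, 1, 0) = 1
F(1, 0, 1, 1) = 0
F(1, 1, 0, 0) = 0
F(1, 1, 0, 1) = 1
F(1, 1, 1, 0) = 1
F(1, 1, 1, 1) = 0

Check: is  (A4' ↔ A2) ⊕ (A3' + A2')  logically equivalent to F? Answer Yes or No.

Yes

Evaluate (A4' ↔ A2) ⊕ (A3' + A2') on each row and compare to F:
  A1=0, A2=0, A3=0, A4=0: formula gives 1, F = 1 ✓
  A1=0, A2=0, A3=0, A4=1: formula gives 0, F = 0 ✓
  A1=0, A2=0, A3=1, A4=0: formula gives 1, F = 1 ✓
  A1=0, A2=0, A3=1, A4=1: formula gives 0, F = 0 ✓
  …and likewise for the remaining 12 rows.
All 16 rows match — the expression computes F exactly.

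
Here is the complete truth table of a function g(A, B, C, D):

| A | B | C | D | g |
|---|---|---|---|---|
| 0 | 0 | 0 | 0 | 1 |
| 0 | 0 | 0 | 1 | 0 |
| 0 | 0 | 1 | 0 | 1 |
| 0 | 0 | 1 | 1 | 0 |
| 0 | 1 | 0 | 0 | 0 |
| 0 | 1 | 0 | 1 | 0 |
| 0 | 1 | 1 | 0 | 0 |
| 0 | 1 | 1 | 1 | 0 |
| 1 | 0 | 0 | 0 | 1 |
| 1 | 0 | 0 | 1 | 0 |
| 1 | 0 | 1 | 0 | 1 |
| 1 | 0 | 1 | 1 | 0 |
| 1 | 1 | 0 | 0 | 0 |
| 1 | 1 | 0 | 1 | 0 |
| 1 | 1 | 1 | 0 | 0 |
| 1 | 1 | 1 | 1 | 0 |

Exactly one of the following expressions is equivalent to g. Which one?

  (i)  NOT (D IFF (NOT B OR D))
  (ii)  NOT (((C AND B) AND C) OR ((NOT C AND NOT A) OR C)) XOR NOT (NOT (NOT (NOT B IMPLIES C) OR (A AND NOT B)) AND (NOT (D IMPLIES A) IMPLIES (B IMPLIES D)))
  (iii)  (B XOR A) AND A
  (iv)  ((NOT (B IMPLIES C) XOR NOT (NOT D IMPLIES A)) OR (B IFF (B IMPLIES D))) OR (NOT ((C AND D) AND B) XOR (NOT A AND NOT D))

i

(ii) fails at (0,0,0,1): the formula yields 1, g is 0.
(iii) fails at (0,0,0,0): the formula yields 0, g is 1.
(iv) fails at (0,0,0,1): the formula yields 1, g is 0.
That leaves (i). Evaluating it on every row reproduces the table of g exactly.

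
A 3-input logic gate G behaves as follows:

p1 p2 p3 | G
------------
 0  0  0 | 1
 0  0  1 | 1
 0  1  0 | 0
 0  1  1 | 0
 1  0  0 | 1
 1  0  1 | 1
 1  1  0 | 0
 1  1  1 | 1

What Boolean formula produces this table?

There are just 3 zero rows: (0,1,0), (0,1,1), (1,1,0). Their minterms are ¬p1·p2·¬p3, ¬p1·p2·p3, p1·p2·¬p3; the OR of those covers precisely the 0-outputs, and negating it yields G.

G(p1, p2, p3) = ¬((((¬p1 ∧ p2) ∧ ¬p3) ∨ ((¬p1 ∧ p2) ∧ p3)) ∨ ((p1 ∧ p2) ∧ ¬p3))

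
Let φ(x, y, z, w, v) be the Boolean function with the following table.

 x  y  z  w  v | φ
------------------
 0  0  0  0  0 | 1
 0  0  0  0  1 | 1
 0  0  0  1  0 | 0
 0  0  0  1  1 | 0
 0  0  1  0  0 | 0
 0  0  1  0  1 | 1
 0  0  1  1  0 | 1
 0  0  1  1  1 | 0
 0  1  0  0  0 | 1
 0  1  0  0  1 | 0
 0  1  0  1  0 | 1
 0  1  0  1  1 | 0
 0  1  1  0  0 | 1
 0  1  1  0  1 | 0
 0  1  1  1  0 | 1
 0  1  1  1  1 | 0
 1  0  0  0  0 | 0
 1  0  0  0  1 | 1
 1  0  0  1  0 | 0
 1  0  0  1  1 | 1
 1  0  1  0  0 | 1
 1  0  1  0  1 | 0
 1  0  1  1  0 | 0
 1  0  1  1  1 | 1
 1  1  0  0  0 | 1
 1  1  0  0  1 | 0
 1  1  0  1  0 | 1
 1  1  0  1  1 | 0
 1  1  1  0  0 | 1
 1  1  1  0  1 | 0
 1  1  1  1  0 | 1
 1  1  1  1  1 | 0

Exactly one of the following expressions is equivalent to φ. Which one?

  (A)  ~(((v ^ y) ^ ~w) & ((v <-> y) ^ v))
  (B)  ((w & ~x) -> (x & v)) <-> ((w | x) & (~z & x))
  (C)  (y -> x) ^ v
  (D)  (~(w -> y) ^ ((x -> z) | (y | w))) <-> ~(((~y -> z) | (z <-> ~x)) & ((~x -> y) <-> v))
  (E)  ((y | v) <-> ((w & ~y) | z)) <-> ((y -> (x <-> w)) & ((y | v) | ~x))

(A) disagrees with φ on (0,0,0,0,0) (formula → 0, table → 1); rule it out.
(B) disagrees with φ on (0,0,0,0,0) (formula → 0, table → 1); rule it out.
(C) disagrees with φ on (0,0,0,0,1) (formula → 0, table → 1); rule it out.
(E) disagrees with φ on (0,0,0,0,1) (formula → 0, table → 1); rule it out.
That leaves (D). Evaluating it on every row reproduces the table of φ exactly.

D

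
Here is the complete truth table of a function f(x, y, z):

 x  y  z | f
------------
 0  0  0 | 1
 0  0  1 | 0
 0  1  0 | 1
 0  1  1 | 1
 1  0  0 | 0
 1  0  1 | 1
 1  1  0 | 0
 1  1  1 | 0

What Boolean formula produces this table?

The 1-rows are (0,0,0), (0,1,0), (0,1,1), (1,0,1). Each contributes one minterm — ¬x·¬y·¬z; ¬x·y·¬z; ¬x·y·z; x·¬y·z — and their disjunction is a sum-of-products form of f.

f(x, y, z) = ((((not x and not y) and not z) or ((not x and y) and not z)) or ((not x and y) and z)) or ((x and not y) and z)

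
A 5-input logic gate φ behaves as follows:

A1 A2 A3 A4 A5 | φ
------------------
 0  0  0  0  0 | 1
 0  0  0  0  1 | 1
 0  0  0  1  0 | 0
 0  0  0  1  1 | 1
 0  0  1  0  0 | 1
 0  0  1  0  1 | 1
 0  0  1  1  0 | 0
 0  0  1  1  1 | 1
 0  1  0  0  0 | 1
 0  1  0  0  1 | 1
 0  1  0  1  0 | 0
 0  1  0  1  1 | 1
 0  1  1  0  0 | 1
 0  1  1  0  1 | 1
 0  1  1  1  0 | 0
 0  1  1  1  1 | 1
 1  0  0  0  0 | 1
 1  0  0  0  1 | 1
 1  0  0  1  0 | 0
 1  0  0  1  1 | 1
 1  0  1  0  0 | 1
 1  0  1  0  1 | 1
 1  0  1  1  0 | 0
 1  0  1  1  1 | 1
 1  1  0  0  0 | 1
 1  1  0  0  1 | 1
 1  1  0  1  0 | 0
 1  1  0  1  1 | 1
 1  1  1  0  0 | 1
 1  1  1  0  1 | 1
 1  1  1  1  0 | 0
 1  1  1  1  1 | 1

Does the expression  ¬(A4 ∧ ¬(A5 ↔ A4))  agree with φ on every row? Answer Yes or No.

Yes

Check the formula against φ row by row:
  A1=0, A2=0, A3=0, A4=0, A5=0: formula gives 1, φ = 1 ✓
  A1=0, A2=0, A3=0, A4=0, A5=1: formula gives 1, φ = 1 ✓
  A1=0, A2=0, A3=0, A4=1, A5=0: formula gives 0, φ = 0 ✓
  A1=0, A2=0, A3=0, A4=1, A5=1: formula gives 1, φ = 1 ✓
  …and likewise for the remaining 28 rows.
Every row agrees, so the formula is equivalent.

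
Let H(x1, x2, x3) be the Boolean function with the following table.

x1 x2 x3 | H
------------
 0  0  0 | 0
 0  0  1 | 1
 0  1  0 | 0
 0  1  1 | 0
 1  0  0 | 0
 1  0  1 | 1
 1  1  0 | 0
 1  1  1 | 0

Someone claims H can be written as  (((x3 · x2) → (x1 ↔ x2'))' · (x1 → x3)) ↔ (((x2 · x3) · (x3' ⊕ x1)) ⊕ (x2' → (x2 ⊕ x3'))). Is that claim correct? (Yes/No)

Yes

Check the formula against H row by row:
  x1=0, x2=0, x3=0: formula gives 0, H = 0 ✓
  x1=0, x2=0, x3=1: formula gives 1, H = 1 ✓
  x1=0, x2=1, x3=0: formula gives 0, H = 0 ✓
  x1=0, x2=1, x3=1: formula gives 0, H = 0 ✓
  x1=1, x2=0, x3=0: formula gives 0, H = 0 ✓
  …and likewise for the remaining 3 rows.
Every row agrees, so the formula is equivalent.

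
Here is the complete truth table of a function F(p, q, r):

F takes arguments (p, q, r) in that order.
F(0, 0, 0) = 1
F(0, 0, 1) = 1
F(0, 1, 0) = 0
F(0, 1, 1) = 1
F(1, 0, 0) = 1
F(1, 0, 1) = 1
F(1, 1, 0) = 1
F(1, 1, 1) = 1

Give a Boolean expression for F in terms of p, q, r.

Only row (0,1,0) gives 0. So F is 1 everywhere except there — the complement of the minterm ¬p·q·¬r.

F(p, q, r) = not ((not p and q) and not r)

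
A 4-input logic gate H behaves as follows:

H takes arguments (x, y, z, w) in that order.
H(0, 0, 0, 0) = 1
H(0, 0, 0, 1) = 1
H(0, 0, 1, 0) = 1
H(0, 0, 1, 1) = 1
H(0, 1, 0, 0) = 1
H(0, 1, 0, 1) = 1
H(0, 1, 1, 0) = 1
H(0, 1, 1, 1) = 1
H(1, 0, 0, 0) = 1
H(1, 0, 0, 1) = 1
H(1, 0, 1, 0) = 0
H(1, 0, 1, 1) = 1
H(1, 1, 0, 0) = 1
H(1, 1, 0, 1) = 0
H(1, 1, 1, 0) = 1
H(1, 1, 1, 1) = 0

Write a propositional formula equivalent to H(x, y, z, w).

H(x, y, z, w) = ~(((((x & ~y) & z) & ~w) | (((x & y) & ~z) & w)) | (((x & y) & z) & w))

H is 0 on only 3 rows — (1,0,1,0), (1,1,0,1), (1,1,1,1). Writing each as a minterm (x·¬y·z·¬w, x·y·¬z·w, x·y·z·w) and OR-ing them characterizes exactly where H=0, so H is the negation of that disjunction.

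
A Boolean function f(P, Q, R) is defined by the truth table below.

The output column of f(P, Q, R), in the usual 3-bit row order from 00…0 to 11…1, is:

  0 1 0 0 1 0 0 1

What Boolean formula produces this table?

f(P, Q, R) = (((P' · Q') · R) + ((P · Q') · R')) + ((P · Q) · R)

The 1-rows are (0,0,1), (1,0,0), (1,1,1). Each contributes one minterm — ¬P·¬Q·R; P·¬Q·¬R; P·Q·R — and their disjunction is a sum-of-products form of f.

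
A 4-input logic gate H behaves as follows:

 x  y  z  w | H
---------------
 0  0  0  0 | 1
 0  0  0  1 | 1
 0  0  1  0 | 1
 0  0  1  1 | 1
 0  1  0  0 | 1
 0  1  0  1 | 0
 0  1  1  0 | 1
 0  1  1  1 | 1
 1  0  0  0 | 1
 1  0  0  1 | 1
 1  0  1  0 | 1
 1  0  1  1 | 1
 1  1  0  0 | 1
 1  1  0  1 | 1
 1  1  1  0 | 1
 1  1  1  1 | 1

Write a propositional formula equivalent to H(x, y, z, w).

Only row (0,1,0,1) gives 0. So H is 1 everywhere except there — the complement of the minterm ¬x·y·¬z·w.

H(x, y, z, w) = not (((not x and y) and not z) and w)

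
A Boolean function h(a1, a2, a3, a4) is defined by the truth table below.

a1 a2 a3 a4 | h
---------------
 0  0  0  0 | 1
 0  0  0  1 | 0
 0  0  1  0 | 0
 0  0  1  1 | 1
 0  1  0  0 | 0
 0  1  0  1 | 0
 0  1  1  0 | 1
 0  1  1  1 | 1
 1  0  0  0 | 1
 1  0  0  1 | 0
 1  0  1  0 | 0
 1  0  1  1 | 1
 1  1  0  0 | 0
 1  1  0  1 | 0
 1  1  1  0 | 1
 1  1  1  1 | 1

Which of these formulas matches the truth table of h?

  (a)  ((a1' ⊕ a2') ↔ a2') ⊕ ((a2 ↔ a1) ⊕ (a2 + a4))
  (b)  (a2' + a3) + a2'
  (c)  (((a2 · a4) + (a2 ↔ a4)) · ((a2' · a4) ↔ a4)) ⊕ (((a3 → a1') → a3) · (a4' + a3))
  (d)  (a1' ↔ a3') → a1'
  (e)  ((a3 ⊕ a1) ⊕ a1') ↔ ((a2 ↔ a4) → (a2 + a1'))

c

(a) disagrees with h on (0,0,1,0) (formula → 1, table → 0); rule it out.
(b) disagrees with h on (0,0,0,1) (formula → 1, table → 0); rule it out.
(d) disagrees with h on (0,0,0,1) (formula → 1, table → 0); rule it out.
(e) disagrees with h on (0,0,0,1) (formula → 1, table → 0); rule it out.
(c) is the remaining candidate, and it agrees with h on all 16 inputs.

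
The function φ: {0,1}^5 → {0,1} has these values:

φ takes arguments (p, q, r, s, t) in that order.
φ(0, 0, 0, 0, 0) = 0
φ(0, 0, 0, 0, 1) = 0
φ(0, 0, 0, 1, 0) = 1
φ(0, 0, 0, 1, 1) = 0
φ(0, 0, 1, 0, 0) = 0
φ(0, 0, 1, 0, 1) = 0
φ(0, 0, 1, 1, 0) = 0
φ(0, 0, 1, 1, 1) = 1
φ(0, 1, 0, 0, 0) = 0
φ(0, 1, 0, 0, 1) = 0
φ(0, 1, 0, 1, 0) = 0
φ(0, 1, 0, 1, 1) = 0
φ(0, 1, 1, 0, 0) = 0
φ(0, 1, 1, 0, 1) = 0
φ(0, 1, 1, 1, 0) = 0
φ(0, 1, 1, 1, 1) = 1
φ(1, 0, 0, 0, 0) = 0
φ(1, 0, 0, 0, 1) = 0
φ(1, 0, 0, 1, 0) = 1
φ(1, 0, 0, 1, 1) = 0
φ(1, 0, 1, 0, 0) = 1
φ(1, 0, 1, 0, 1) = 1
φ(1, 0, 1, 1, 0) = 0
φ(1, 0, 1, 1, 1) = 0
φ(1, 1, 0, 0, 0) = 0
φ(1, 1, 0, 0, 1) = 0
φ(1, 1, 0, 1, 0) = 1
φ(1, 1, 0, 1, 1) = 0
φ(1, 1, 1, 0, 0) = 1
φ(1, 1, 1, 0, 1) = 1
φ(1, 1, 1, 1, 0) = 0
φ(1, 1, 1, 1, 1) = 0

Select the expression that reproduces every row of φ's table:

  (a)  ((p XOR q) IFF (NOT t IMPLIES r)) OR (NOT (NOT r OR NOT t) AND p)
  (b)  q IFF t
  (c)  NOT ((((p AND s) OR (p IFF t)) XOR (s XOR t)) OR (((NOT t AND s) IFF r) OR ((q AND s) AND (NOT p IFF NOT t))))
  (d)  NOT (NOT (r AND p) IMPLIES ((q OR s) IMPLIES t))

c

(a) disagrees with φ on (0,0,0,0,0) (formula → 1, table → 0); rule it out.
(b) disagrees with φ on (0,0,0,0,0) (formula → 1, table → 0); rule it out.
(d) disagrees with φ on (0,0,1,1,0) (formula → 1, table → 0); rule it out.
(c) is the remaining candidate, and it agrees with φ on all 32 inputs.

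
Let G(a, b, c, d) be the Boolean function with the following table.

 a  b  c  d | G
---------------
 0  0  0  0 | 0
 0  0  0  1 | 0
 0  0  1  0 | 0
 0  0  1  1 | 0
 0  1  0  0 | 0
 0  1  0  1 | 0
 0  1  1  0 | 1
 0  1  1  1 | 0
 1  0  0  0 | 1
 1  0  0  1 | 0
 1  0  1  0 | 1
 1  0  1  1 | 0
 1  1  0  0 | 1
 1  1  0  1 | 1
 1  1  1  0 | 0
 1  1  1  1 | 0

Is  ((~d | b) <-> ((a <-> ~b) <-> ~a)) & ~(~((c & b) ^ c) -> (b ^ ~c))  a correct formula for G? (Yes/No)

No

Check the formula against G row by row:
  a=0, b=0, c=0, d=0: formula gives 0, G = 0 ✓
  a=0, b=0, c=0, d=1: formula gives 0, G = 0 ✓
  a=0, b=0, c=1, d=0: formula gives 0, G = 0 ✓
  a=0, b=0, c=1, d=1: formula gives 0, G = 0 ✓
  a=0, b=1, c=0, d=0: formula gives 1, but G = 0 ✗
Since they disagree at (0,1,0,0), the expression is not a correct formula for G.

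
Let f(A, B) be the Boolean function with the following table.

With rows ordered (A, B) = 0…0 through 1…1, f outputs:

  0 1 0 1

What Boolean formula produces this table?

The output simply equals B.

f(A, B) = B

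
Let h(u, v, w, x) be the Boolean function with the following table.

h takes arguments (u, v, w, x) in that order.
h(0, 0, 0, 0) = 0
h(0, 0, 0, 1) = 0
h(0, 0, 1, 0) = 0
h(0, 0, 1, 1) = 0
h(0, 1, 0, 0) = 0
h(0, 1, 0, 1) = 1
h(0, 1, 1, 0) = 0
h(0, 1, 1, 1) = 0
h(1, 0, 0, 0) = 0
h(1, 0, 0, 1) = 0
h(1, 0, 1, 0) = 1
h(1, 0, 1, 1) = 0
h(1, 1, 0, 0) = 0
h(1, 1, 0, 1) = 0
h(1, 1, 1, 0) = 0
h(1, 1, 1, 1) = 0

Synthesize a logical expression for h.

h=1 on 2 inputs: (0,1,0,1), (1,0,1,0). Reading each as a conjunction of literals (¬u·v·¬w·x, u·¬v·w·¬x) and taking the OR gives the canonical DNF.

h(u, v, w, x) = (((u' · v) · w') · x) + (((u · v') · w) · x')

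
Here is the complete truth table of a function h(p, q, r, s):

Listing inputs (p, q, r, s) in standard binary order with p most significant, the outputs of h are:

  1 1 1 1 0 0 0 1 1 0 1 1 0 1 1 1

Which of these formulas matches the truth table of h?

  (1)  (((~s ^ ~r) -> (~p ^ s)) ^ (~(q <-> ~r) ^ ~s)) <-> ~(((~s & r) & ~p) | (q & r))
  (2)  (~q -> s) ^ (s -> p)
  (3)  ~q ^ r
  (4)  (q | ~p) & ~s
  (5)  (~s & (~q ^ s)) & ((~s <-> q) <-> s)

1

(2) fails at (0,1,0,1): the formula yields 1, h is 0.
(3) fails at (0,0,1,0): the formula yields 0, h is 1.
(4) fails at (0,0,0,1): the formula yields 0, h is 1.
(5) fails at (0,0,0,1): the formula yields 0, h is 1.
Only (1) survives; checking it on all 16 rows confirms it matches h.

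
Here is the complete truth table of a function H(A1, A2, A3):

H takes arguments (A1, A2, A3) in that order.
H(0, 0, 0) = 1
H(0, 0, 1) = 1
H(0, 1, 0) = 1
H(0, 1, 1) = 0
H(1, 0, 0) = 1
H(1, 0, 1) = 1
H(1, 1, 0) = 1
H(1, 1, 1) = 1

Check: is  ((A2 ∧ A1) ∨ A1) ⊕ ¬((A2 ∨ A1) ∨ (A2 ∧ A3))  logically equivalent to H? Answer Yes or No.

Evaluate ((A2 ∧ A1) ∨ A1) ⊕ ¬((A2 ∨ A1) ∨ (A2 ∧ A3)) on each row and compare to H:
  A1=0, A2=0, A3=0: formula gives 1, H = 1 ✓
  A1=0, A2=0, A3=1: formula gives 1, H = 1 ✓
  A1=0, A2=1, A3=0: formula gives 0, but H = 1 ✗
Row (0,1,0) is a counterexample, so the formula is not equivalent to H.

No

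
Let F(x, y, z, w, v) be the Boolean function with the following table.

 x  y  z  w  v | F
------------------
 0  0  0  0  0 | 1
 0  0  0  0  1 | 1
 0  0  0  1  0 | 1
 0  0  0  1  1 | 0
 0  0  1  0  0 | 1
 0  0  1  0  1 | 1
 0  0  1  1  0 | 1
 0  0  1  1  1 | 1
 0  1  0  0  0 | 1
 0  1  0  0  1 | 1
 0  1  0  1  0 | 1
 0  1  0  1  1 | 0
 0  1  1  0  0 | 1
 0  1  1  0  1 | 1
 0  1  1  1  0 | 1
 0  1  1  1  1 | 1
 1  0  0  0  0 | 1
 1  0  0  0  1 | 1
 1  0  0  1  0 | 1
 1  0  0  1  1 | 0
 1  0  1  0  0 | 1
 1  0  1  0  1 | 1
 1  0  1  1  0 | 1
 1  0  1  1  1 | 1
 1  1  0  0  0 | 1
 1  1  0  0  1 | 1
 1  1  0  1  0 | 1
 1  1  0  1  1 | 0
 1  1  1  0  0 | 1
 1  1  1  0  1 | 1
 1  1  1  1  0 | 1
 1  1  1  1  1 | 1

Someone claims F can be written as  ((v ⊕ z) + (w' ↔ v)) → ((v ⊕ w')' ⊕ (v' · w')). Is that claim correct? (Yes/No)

Check the formula against F row by row:
  x=0, y=0, z=0, w=0, v=0: formula gives 1, F = 1 ✓
  x=0, y=0, z=0, w=0, v=1: formula gives 1, F = 1 ✓
  x=0, y=0, z=0, w=1, v=0: formula gives 1, F = 1 ✓
  x=0, y=0, z=0, w=1, v=1: formula gives 0, F = 0 ✓
  …and likewise for the remaining 28 rows.
No disagreement on any input; they are logically equivalent.

Yes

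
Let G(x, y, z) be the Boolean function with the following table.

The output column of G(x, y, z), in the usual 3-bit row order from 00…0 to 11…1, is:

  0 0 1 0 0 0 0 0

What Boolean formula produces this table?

Only row (0,1,0) gives 1. That row's minterm ¬x·y·¬z is G directly.

G(x, y, z) = (x' · y) · z'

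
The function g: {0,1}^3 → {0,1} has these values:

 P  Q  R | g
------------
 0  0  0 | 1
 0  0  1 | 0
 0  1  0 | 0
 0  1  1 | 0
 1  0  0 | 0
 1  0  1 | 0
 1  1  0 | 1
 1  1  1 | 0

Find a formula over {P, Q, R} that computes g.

The 1-rows are (0,0,0), (1,1,0). Each contributes one minterm — ¬P·¬Q·¬R; P·Q·¬R — and their disjunction is a sum-of-products form of g.

g(P, Q, R) = ((not P and not Q) and not R) or ((P and Q) and not R)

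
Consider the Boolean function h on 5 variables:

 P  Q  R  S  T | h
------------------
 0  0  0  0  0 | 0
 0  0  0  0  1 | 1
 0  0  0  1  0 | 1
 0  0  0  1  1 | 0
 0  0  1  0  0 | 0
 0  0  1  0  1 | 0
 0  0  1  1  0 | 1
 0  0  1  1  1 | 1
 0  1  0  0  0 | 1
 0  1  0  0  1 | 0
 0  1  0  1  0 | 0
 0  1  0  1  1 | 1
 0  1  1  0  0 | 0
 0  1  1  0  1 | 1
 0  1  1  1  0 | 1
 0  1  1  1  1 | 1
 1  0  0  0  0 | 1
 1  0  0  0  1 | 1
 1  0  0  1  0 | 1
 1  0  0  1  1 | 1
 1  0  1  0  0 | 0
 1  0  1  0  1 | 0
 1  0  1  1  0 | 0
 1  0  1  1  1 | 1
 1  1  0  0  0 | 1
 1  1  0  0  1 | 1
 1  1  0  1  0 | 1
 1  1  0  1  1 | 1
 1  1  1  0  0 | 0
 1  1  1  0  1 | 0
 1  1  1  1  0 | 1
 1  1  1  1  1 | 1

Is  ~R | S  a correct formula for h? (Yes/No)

Evaluate ~R | S on each row and compare to h:
  P=0, Q=0, R=0, S=0, T=0: formula gives 1, but h = 0 ✗
Row (0,0,0,0,0) is a counterexample, so the formula is not equivalent to h.

No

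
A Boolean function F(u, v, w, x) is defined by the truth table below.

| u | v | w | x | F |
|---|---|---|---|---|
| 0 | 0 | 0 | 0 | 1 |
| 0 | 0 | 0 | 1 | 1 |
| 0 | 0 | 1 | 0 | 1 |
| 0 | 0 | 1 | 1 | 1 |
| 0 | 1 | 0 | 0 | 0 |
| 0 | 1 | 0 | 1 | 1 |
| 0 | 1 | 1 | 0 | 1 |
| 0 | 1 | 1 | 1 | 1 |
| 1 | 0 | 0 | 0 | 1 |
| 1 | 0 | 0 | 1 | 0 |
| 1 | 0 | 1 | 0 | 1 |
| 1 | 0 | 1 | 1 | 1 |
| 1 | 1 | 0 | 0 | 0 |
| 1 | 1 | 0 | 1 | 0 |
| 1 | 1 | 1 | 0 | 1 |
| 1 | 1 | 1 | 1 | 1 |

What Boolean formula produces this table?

F(u, v, w, x) = ¬((((((¬u ∧ v) ∧ ¬w) ∧ ¬x) ∨ (((u ∧ ¬v) ∧ ¬w) ∧ x)) ∨ (((u ∧ v) ∧ ¬w) ∧ ¬x)) ∨ (((u ∧ v) ∧ ¬w) ∧ x))

F is 0 on only 4 rows — (0,1,0,0), (1,0,0,1), (1,1,0,0), (1,1,0,1). Writing each as a minterm (¬u·v·¬w·¬x, u·¬v·¬w·x, u·v·¬w·¬x, u·v·¬w·x) and OR-ing them characterizes exactly where F=0, so F is the negation of that disjunction.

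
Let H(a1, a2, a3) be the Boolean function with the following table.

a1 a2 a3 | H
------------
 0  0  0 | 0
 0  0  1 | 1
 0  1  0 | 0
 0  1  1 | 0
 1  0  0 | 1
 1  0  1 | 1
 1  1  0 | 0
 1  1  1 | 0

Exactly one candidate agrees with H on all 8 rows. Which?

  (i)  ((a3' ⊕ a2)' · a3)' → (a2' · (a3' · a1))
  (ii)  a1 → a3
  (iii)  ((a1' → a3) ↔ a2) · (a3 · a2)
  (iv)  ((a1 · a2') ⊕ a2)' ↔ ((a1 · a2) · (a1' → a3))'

(ii): at (0,0,0) it gives 1, but H = 0 — eliminated.
(iii): at (0,0,1) it gives 0, but H = 1 — eliminated.
(iv): at (0,0,0) it gives 1, but H = 0 — eliminated.
Only (i) survives; checking it on all 8 rows confirms it matches H.

i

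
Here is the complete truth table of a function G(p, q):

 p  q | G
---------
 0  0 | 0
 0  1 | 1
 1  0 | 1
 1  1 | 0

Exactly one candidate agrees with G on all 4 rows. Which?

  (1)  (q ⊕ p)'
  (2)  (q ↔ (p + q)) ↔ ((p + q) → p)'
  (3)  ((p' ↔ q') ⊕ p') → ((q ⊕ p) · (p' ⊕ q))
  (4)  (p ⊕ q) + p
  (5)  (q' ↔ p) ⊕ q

(1) disagrees with G on (0,0) (formula → 1, table → 0); rule it out.
(3) disagrees with G on (0,0) (formula → 1, table → 0); rule it out.
(4) disagrees with G on (1,1) (formula → 1, table → 0); rule it out.
(5) disagrees with G on (0,1) (formula → 0, table → 1); rule it out.
Only (2) survives; checking it on all 4 rows confirms it matches G.

2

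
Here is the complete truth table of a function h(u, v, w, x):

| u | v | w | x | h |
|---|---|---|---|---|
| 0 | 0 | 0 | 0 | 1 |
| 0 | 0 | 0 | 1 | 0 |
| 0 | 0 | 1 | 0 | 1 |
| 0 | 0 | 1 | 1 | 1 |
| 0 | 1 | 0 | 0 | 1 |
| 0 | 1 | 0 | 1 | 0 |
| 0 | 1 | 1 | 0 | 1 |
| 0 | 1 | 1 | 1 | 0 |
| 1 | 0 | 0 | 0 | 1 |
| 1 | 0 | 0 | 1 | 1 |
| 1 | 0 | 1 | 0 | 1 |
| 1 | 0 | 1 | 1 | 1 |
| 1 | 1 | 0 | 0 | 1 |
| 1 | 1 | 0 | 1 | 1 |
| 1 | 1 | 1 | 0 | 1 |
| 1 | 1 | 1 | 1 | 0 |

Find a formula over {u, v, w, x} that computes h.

h is 0 on only 4 rows — (0,0,0,1), (0,1,0,1), (0,1,1,1), (1,1,1,1). Writing each as a minterm (¬u·¬v·¬w·x, ¬u·v·¬w·x, ¬u·v·w·x, u·v·w·x) and OR-ing them characterizes exactly where h=0, so h is the negation of that disjunction.

h(u, v, w, x) = NOT ((((((NOT u AND NOT v) AND NOT w) AND x) OR (((NOT u AND v) AND NOT w) AND x)) OR (((NOT u AND v) AND w) AND x)) OR (((u AND v) AND w) AND x))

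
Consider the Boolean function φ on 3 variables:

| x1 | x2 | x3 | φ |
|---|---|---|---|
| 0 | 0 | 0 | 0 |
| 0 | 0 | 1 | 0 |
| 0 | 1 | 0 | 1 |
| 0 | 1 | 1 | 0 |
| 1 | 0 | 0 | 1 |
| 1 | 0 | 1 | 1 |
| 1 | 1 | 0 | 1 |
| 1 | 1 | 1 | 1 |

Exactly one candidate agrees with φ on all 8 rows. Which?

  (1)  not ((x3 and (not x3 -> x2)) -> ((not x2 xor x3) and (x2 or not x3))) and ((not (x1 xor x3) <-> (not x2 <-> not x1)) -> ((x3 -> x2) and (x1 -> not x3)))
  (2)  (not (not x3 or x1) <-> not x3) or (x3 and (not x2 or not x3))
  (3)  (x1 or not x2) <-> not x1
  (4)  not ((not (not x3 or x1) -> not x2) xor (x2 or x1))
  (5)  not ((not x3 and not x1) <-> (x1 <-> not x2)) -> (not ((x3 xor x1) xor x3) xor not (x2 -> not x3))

(1) disagrees with φ on (0,0,1) (formula → 1, table → 0); rule it out.
(2) disagrees with φ on (0,0,1) (formula → 1, table → 0); rule it out.
(3) disagrees with φ on (0,0,0) (formula → 1, table → 0); rule it out.
(5) disagrees with φ on (0,0,0) (formula → 1, table → 0); rule it out.
(4) is the remaining candidate, and it agrees with φ on all 8 inputs.

4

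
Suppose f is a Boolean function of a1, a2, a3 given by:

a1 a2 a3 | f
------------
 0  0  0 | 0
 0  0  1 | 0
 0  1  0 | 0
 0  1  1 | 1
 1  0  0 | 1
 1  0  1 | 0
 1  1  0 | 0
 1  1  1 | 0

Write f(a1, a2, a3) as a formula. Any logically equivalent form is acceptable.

f(a1, a2, a3) = ((not a1 and a2) and a3) or ((a1 and not a2) and not a3)

Collect the rows where f=1 — (0,1,1), (1,0,0) — and write one minterm per row: ¬a1·a2·a3, a1·¬a2·¬a3. Their union (logical OR) reproduces the table exactly.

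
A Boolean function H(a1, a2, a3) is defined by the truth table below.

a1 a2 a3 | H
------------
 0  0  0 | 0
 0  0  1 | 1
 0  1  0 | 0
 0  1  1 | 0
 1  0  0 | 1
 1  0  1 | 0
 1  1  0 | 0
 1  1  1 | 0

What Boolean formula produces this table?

H(a1, a2, a3) = ((~a1 & ~a2) & a3) | ((a1 & ~a2) & ~a3)

H=1 on 2 inputs: (0,0,1), (1,0,0). Reading each as a conjunction of literals (¬a1·¬a2·a3, a1·¬a2·¬a3) and taking the OR gives the canonical DNF.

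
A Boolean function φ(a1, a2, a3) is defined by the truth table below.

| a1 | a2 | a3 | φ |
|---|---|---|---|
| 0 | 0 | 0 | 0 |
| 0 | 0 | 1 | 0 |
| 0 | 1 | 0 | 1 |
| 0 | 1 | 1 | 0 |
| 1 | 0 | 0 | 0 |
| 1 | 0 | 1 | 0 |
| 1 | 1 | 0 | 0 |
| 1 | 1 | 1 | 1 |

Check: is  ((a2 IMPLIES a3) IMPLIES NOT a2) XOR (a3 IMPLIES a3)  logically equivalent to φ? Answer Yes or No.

Check the formula against φ row by row:
  a1=0, a2=0, a3=0: formula gives 0, φ = 0 ✓
  a1=0, a2=0, a3=1: formula gives 0, φ = 0 ✓
  a1=0, a2=1, a3=0: formula gives 0, but φ = 1 ✗
Since they disagree at (0,1,0), the expression is not a correct formula for φ.

No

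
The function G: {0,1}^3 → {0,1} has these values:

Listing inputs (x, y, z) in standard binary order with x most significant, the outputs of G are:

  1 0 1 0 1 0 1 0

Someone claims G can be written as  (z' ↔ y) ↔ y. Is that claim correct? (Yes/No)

Yes

Evaluate (z' ↔ y) ↔ y on each row and compare to G:
  x=0, y=0, z=0: formula gives 1, G = 1 ✓
  x=0, y=0, z=1: formula gives 0, G = 0 ✓
  x=0, y=1, z=0: formula gives 1, G = 1 ✓
  x=0, y=1, z=1: formula gives 0, G = 0 ✓
  x=1, y=0, z=0: formula gives 1, G = 1 ✓
  …and likewise for the remaining 3 rows.
No disagreement on any input; they are logically equivalent.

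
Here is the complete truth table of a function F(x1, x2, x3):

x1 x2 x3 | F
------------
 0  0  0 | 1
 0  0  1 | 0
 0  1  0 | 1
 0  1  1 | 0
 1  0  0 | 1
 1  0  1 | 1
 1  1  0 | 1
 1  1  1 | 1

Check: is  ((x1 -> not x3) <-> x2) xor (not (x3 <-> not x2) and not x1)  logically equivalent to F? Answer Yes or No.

No

Test each input against both F and the formula:
  x1=0, x2=0, x3=0: formula gives 1, F = 1 ✓
  x1=0, x2=0, x3=1: formula gives 0, F = 0 ✓
  x1=0, x2=1, x3=0: formula gives 1, F = 1 ✓
  x1=0, x2=1, x3=1: formula gives 0, F = 0 ✓
  x1=1, x2=0, x3=0: formula gives 0, but F = 1 ✗
A single disagreement suffices: at (1,0,0) they differ, so the formula does not compute F.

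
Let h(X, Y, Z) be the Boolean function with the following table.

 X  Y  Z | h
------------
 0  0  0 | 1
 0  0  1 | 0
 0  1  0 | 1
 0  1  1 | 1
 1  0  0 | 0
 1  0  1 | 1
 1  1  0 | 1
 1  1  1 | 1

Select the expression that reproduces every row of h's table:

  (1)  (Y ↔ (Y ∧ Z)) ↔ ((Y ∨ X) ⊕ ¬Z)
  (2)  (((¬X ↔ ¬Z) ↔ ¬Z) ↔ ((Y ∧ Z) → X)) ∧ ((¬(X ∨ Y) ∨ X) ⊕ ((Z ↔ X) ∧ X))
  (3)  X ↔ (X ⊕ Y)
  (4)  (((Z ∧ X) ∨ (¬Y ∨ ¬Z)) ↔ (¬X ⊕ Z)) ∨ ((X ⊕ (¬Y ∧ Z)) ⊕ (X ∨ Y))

1

(2): at (0,0,1) it gives 1, but h = 0 — eliminated.
(3): at (0,0,1) it gives 1, but h = 0 — eliminated.
(4): at (0,0,1) it gives 1, but h = 0 — eliminated.
That leaves (1). Evaluating it on every row reproduces the table of h exactly.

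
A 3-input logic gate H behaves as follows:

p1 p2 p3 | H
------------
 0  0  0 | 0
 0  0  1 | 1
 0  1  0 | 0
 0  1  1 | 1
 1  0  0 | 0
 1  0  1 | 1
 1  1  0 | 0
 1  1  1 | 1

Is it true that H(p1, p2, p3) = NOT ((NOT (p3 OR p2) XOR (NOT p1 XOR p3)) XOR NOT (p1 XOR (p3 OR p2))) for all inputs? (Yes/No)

Yes

Test each input against both H and the formula:
  p1=0, p2=0, p3=0: formula gives 0, H = 0 ✓
  p1=0, p2=0, p3=1: formula gives 1, H = 1 ✓
  p1=0, p2=1, p3=0: formula gives 0, H = 0 ✓
  p1=0, p2=1, p3=1: formula gives 1, H = 1 ✓
  p1=1, p2=0, p3=0: formula gives 0, H = 0 ✓
  … (the remaining 3 rows also agree.)
Every row agrees, so the formula is equivalent.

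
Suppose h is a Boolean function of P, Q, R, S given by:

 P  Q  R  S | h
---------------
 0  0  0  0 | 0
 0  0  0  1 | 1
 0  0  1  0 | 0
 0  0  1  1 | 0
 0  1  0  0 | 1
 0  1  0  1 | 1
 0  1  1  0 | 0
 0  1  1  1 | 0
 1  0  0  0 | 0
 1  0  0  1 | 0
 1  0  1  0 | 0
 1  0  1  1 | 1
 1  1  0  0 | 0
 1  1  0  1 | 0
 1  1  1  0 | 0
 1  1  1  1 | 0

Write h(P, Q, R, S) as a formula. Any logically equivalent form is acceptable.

h=1 on 4 inputs: (0,0,0,1), (0,1,0,0), (0,1,0,1), (1,0,1,1). Reading each as a conjunction of literals (¬P·¬Q·¬R·S, ¬P·Q·¬R·¬S, ¬P·Q·¬R·S, P·¬Q·R·S) and taking the OR gives the canonical DNF.

h(P, Q, R, S) = (((((¬P ∧ ¬Q) ∧ ¬R) ∧ S) ∨ (((¬P ∧ Q) ∧ ¬R) ∧ ¬S)) ∨ (((¬P ∧ Q) ∧ ¬R) ∧ S)) ∨ (((P ∧ ¬Q) ∧ R) ∧ S)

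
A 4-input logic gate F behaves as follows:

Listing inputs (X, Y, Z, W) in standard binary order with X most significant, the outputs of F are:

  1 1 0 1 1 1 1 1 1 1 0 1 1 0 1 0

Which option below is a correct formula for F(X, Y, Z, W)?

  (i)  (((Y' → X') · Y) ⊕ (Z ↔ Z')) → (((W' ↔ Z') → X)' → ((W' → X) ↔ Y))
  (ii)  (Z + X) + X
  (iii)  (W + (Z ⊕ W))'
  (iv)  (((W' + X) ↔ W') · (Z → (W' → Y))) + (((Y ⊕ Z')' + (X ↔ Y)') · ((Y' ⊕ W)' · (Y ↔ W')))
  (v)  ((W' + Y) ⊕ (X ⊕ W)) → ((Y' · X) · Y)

(i): at (0,0,1,0) it gives 1, but F = 0 — eliminated.
(ii): at (0,0,0,0) it gives 0, but F = 1 — eliminated.
(iii): at (0,0,0,1) it gives 0, but F = 1 — eliminated.
(v): at (0,0,0,0) it gives 0, but F = 1 — eliminated.
That leaves (iv). Evaluating it on every row reproduces the table of F exactly.

iv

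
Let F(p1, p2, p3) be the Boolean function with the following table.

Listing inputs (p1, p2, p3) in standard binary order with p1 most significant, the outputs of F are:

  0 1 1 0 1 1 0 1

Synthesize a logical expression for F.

F is 0 on only 3 rows — (0,0,0), (0,1,1), (1,1,0). Writing each as a minterm (¬p1·¬p2·¬p3, ¬p1·p2·p3, p1·p2·¬p3) and OR-ing them characterizes exactly where F=0, so F is the negation of that disjunction.

F(p1, p2, p3) = not ((((not p1 and not p2) and not p3) or ((not p1 and p2) and p3)) or ((p1 and p2) and not p3))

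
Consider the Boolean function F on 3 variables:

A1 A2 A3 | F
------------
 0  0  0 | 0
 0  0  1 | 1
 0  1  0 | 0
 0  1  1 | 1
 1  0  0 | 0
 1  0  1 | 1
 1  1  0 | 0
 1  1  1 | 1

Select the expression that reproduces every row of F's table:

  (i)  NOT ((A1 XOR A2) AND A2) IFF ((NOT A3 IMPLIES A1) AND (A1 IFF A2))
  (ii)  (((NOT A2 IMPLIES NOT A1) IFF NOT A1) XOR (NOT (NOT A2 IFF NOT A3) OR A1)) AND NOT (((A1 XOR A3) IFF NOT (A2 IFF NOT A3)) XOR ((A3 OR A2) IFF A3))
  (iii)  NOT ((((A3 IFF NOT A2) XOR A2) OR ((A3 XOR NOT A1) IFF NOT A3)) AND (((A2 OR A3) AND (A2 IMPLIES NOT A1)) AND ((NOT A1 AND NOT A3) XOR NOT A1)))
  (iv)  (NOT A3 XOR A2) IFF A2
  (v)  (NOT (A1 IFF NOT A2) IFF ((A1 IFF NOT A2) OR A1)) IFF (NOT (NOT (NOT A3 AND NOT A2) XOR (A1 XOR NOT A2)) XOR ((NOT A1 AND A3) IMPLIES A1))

iv

(i) disagrees with F on (0,1,0) (formula → 1, table → 0); rule it out.
(ii) disagrees with F on (0,0,1) (formula → 0, table → 1); rule it out.
(iii) disagrees with F on (0,0,0) (formula → 1, table → 0); rule it out.
(v) disagrees with F on (0,0,1) (formula → 0, table → 1); rule it out.
That leaves (iv). Evaluating it on every row reproduces the table of F exactly.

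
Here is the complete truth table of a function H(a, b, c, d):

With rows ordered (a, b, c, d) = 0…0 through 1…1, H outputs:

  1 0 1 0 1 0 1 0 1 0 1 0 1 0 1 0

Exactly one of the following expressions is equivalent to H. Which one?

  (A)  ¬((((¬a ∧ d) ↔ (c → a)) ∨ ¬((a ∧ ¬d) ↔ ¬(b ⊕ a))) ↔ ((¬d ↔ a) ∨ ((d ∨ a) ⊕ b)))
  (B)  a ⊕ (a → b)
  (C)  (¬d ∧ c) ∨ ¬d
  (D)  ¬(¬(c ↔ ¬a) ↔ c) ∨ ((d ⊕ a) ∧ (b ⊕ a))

(A) fails at (0,1,1,0): the formula yields 0, H is 1.
(B) fails at (0,0,0,1): the formula yields 1, H is 0.
(D) fails at (0,0,0,1): the formula yields 1, H is 0.
(C) is the remaining candidate, and it agrees with H on all 16 inputs.

C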